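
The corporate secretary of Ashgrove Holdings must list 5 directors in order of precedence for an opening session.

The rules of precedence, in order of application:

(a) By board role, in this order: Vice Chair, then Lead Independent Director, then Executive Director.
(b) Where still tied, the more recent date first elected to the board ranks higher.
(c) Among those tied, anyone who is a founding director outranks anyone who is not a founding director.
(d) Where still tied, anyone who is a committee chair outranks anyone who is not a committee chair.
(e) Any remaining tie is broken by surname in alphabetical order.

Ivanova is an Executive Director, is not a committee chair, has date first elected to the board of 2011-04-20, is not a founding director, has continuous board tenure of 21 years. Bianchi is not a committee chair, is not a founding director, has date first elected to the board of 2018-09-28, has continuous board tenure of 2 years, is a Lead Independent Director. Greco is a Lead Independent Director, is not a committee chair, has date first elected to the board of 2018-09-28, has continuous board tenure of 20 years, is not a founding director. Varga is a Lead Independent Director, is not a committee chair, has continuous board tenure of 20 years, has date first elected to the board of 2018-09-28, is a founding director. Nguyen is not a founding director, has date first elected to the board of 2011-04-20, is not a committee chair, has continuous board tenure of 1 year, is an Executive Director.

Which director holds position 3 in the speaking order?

By board role: Varga, Bianchi and Greco (Lead Independent Director); then Ivanova and Nguyen (Executive Director).
Varga, Bianchi and Greco all have date first elected to the board 2018-09-28, so the next rule applies.
Among Varga, Bianchi and Greco, a founding director before not a founding director: Varga (a founding director) before Bianchi and Greco (not a founding director).
Bianchi and Greco are each not a committee chair, so the next rule applies.
Among Bianchi and Greco, alphabetically by surname: Bianchi before Greco.
Ivanova and Nguyen both have date first elected to the board 2011-04-20, so the next rule applies.
Ivanova and Nguyen are each not a founding director, so the next rule applies.
Ivanova and Nguyen are each not a committee chair, so the next rule applies.
Among Ivanova and Nguyen, alphabetically by surname: Ivanova before Nguyen.
Order: Varga, Bianchi, Greco, Ivanova, Nguyen.

Greco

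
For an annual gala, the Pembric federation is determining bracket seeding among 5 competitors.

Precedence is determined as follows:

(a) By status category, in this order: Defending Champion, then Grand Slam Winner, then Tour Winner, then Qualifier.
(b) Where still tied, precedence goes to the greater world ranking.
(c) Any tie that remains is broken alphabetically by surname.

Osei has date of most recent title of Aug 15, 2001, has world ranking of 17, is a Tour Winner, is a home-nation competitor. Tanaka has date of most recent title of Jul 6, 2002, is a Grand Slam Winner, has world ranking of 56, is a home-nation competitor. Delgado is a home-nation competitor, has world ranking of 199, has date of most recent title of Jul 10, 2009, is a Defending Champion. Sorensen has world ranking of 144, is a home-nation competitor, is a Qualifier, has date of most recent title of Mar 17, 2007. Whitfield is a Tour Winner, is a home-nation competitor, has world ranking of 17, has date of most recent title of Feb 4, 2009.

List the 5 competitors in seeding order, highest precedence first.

Delgado, Tanaka, Osei, Whitfield, Sorensen

By status category: Delgado (Defending Champion); then Tanaka (Grand Slam Winner); then Osei and Whitfield (Tour Winner); then Sorensen (Qualifier).
Osei and Whitfield both have world ranking 17, so the next rule applies.
Among Osei and Whitfield, alphabetically by surname: Osei before Whitfield.
Full order: Delgado, Tanaka, Osei, Whitfield, Sorensen.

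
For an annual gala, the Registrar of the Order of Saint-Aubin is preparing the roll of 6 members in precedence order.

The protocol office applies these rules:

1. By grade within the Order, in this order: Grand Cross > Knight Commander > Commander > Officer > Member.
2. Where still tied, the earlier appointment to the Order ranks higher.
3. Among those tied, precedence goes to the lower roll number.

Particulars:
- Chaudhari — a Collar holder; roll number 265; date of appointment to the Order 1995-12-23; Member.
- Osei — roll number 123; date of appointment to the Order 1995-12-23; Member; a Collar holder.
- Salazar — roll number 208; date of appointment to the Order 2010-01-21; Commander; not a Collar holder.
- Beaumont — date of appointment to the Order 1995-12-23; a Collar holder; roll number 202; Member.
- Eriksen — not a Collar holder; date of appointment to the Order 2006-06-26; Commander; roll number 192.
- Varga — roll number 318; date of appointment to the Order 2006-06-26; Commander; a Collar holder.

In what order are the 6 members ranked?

Eriksen, Varga, Salazar, Osei, Beaumont, Chaudhari

By grade within the Order: Eriksen, Varga and Salazar (Commander); then Osei, Beaumont and Chaudhari (Member).
Among Eriksen, Varga and Salazar, by date of appointment to the Order (earlier first): Eriksen and Varga (2006-06-26) before Salazar (2010-01-21).
Among Eriksen and Varga, by roll number (lower first): Eriksen (192) before Varga (318).
Osei, Beaumont and Chaudhari all have date of appointment to the Order 1995-12-23, so the next rule applies.
Among Osei, Beaumont and Chaudhari, by roll number (lower first): Osei (123) before Beaumont (202) before Chaudhari (265).
Full order: Eriksen, Varga, Salazar, Osei, Beaumont, Chaudhari.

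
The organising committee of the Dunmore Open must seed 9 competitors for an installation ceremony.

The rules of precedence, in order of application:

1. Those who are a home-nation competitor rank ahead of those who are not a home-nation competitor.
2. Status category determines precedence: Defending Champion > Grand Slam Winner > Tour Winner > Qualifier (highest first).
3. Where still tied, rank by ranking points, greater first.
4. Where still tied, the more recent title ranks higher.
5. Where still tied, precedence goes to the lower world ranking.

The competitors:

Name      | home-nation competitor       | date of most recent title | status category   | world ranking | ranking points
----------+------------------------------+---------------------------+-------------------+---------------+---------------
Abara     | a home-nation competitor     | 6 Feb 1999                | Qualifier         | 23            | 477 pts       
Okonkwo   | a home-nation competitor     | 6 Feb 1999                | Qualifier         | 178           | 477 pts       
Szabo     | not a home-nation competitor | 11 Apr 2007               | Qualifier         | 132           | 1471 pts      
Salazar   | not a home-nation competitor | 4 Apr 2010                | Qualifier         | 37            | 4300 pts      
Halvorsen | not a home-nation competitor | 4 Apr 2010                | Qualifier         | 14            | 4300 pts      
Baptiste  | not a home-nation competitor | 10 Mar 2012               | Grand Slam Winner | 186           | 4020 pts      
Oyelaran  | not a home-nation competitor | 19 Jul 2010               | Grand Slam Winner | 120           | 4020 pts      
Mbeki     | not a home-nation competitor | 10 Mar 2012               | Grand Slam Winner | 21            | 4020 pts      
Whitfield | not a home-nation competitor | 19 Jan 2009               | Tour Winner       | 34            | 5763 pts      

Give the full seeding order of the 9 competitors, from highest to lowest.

By the first rule: Abara and Okonkwo (both a home-nation competitor); then Mbeki, Baptiste, Oyelaran, Whitfield, Halvorsen, Salazar and Szabo (each not a home-nation competitor).
Abara and Okonkwo are each Qualifier, so the next rule applies.
Abara and Okonkwo both have ranking points 477 pts, so the next rule applies.
Abara and Okonkwo both have date of most recent title 6 Feb 1999, so the next rule applies.
Among Abara and Okonkwo, by world ranking (lower first): Abara (23) before Okonkwo (178).
Among Mbeki, Baptiste, Oyelaran, Whitfield, Halvorsen, Salazar and Szabo, by status category: Mbeki, Baptiste and Oyelaran (Grand Slam Winner) before Whitfield (Tour Winner) before Halvorsen, Salazar and Szabo (Qualifier).
Mbeki, Baptiste and Oyelaran all have ranking points 4020 pts, so the next rule applies.
Among Mbeki, Baptiste and Oyelaran, by date of most recent title (later first): Mbeki and Baptiste (10 Mar 2012) before Oyelaran (19 Jul 2010).
Among Mbeki and Baptiste, by world ranking (lower first): Mbeki (21) before Baptiste (186).
Among Halvorsen, Salazar and Szabo, by ranking points (higher first): Halvorsen and Salazar (4300 pts) before Szabo (1471 pts).
Halvorsen and Salazar both have date of most recent title 4 Apr 2010, so the next rule applies.
Among Halvorsen and Salazar, by world ranking (lower first): Halvorsen (14) before Salazar (37).
Full order: Abara, Okonkwo, Mbeki, Baptiste, Oyelaran, Whitfield, Halvorsen, Salazar, Szabo.

Abara, Okonkwo, Mbeki, Baptiste, Oyelaran, Whitfield, Halvorsen, Salazar, Szabo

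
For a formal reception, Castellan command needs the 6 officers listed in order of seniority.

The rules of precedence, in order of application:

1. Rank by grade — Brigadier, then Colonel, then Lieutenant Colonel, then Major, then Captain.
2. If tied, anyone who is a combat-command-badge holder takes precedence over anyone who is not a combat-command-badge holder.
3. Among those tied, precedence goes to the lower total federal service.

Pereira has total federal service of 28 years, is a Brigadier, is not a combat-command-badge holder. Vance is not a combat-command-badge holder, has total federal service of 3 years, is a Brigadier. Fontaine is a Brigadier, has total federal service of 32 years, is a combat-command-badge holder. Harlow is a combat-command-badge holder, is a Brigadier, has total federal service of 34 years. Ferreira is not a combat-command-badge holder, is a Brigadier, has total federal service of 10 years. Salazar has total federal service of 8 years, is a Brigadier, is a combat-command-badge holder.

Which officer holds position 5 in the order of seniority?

By grade: Salazar, Fontaine, Harlow, Vance, Ferreira and Pereira (Brigadier).
Among Salazar, Fontaine, Harlow, Vance, Ferreira and Pereira, a combat-command-badge holder before not a combat-command-badge holder: Salazar, Fontaine and Harlow (a combat-command-badge holder) before Vance, Ferreira and Pereira (not a combat-command-badge holder).
Among Salazar, Fontaine and Harlow, by total federal service (lower first): Salazar (8 years) before Fontaine (32 years) before Harlow (34 years).
Among Vance, Ferreira and Pereira, by total federal service (lower first): Vance (3 years) before Ferreira (10 years) before Pereira (28 years).
Order: Salazar, Fontaine, Harlow, Vance, Ferreira, Pereira.

Ferreira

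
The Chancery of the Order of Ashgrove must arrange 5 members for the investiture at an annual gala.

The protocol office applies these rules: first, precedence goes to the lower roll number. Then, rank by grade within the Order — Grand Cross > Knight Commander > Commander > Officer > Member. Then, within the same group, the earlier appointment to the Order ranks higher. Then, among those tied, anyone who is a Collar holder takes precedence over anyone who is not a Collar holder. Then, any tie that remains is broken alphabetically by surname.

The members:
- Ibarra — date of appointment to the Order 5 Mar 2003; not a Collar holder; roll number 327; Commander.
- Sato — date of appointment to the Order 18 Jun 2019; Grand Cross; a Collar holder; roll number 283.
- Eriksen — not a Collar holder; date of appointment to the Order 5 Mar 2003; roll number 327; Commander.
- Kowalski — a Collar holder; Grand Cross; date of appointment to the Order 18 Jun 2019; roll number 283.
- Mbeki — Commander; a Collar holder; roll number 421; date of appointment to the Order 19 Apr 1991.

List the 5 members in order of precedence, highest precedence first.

Kowalski, Sato, Eriksen, Ibarra, Mbeki

By roll number (lower first): Kowalski and Sato (both 283); then Eriksen and Ibarra (both 327); then Mbeki (421).
Kowalski and Sato are each Grand Cross, so the next rule applies.
Kowalski and Sato both have date of appointment to the Order 18 Jun 2019, so the next rule applies.
Kowalski and Sato are each a Collar holder, so the next rule applies.
Among Kowalski and Sato, alphabetically by surname: Kowalski before Sato.
Eriksen and Ibarra are each Commander, so the next rule applies.
Eriksen and Ibarra both have date of appointment to the Order 5 Mar 2003, so the next rule applies.
Eriksen and Ibarra are each not a Collar holder, so the next rule applies.
Among Eriksen and Ibarra, alphabetically by surname: Eriksen before Ibarra.
Full order: Kowalski, Sato, Eriksen, Ibarra, Mbeki.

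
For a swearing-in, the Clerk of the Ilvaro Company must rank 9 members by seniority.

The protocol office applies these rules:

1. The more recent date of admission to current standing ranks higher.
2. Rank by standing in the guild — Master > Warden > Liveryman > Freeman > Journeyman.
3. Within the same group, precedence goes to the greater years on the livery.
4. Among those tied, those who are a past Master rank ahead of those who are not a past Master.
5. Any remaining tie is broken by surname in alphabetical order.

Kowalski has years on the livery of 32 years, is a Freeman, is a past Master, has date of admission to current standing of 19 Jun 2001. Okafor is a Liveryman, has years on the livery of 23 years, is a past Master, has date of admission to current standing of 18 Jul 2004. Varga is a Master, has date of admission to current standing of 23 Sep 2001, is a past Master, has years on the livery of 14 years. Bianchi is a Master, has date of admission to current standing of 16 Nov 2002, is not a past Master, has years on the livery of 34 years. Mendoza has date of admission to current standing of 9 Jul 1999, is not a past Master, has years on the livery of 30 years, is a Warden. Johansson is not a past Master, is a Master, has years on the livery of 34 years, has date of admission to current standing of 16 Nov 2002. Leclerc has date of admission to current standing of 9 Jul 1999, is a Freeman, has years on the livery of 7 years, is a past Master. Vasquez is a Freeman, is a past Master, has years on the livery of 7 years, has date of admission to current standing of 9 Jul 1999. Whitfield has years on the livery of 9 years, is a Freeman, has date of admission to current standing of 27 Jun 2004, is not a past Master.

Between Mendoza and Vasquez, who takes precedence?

By date of admission to current standing (later first): Okafor (18 Jul 2004); then Whitfield (27 Jun 2004); then Bianchi and Johansson (both 16 Nov 2002); then Varga (23 Sep 2001); then Kowalski (19 Jun 2001); then Mendoza, Leclerc and Vasquez (each 9 Jul 1999).
Bianchi and Johansson are each Master, so the next rule applies.
Bianchi and Johansson both have years on the livery 34 years, so the next rule applies.
Bianchi and Johansson are each not a past Master, so the next rule applies.
Among Bianchi and Johansson, alphabetically by surname: Bianchi before Johansson.
Among Mendoza, Leclerc and Vasquez, by standing in the guild: Mendoza (Warden) before Leclerc and Vasquez (Freeman).
Leclerc and Vasquez both have years on the livery 7 years, so the next rule applies.
Leclerc and Vasquez are each a past Master, so the next rule applies.
Among Leclerc and Vasquez, alphabetically by surname: Leclerc before Vasquez.
So Mendoza takes precedence.

Mendoza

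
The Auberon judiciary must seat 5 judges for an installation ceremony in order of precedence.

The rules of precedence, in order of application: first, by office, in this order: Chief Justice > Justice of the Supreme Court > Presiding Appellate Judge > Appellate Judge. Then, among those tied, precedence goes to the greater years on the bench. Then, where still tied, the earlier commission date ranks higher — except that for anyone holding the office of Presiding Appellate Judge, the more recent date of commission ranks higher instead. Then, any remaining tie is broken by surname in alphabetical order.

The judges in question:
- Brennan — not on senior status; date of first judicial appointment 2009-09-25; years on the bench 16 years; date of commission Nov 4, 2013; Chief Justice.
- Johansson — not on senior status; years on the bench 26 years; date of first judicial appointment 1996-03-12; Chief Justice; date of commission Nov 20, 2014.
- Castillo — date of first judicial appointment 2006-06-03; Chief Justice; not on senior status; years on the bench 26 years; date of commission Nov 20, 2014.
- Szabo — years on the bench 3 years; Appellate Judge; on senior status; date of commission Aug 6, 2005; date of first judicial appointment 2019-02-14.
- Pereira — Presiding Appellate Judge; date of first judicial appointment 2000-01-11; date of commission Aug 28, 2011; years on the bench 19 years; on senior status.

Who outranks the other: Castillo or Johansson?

Castillo

By office: Castillo, Johansson and Brennan (Chief Justice); then Pereira (Presiding Appellate Judge); then Szabo (Appellate Judge).
Among Castillo, Johansson and Brennan, by years on the bench (higher first): Castillo and Johansson (26 years) before Brennan (16 years).
Castillo and Johansson both have date of commission Nov 20, 2014, so the next rule applies.
Among Castillo and Johansson, alphabetically by surname: Castillo before Johansson.
So Castillo takes precedence.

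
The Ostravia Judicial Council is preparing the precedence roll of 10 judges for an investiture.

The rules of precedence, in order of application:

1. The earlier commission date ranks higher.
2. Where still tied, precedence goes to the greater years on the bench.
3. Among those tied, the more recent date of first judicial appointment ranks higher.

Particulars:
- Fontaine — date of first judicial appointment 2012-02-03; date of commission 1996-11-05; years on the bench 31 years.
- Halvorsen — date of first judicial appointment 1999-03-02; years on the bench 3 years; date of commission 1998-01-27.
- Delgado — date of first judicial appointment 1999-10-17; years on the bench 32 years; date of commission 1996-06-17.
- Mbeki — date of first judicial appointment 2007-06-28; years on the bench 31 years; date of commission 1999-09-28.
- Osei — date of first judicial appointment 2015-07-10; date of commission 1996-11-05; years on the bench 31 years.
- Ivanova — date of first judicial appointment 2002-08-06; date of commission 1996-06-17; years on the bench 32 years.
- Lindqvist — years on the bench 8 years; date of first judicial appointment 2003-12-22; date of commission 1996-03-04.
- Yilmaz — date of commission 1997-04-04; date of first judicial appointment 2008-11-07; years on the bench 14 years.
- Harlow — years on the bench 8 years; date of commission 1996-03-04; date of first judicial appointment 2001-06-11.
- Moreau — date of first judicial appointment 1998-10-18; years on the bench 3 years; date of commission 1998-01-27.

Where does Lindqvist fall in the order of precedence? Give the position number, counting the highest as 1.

By date of commission (earlier first): Lindqvist and Harlow (both 1996-03-04); then Ivanova and Delgado (both 1996-06-17); then Osei and Fontaine (both 1996-11-05); then Yilmaz (1997-04-04); then Halvorsen and Moreau (both 1998-01-27); then Mbeki (1999-09-28).
Lindqvist and Harlow both have years on the bench 8 years, so the next rule applies.
Among Lindqvist and Harlow, by date of first judicial appointment (later first): Lindqvist (2003-12-22) before Harlow (2001-06-11).
Ivanova and Delgado both have years on the bench 32 years, so the next rule applies.
Among Ivanova and Delgado, by date of first judicial appointment (later first): Ivanova (2002-08-06) before Delgado (1999-10-17).
Osei and Fontaine both have years on the bench 31 years, so the next rule applies.
Among Osei and Fontaine, by date of first judicial appointment (later first): Osei (2015-07-10) before Fontaine (2012-02-03).
Halvorsen and Moreau both have years on the bench 3 years, so the next rule applies.
Among Halvorsen and Moreau, by date of first judicial appointment (later first): Halvorsen (1999-03-02) before Moreau (1998-10-18).
Order: Lindqvist, Harlow, Ivanova, Delgado, Osei, Fontaine, Yilmaz, Halvorsen, Moreau, Mbeki. So position 1.

1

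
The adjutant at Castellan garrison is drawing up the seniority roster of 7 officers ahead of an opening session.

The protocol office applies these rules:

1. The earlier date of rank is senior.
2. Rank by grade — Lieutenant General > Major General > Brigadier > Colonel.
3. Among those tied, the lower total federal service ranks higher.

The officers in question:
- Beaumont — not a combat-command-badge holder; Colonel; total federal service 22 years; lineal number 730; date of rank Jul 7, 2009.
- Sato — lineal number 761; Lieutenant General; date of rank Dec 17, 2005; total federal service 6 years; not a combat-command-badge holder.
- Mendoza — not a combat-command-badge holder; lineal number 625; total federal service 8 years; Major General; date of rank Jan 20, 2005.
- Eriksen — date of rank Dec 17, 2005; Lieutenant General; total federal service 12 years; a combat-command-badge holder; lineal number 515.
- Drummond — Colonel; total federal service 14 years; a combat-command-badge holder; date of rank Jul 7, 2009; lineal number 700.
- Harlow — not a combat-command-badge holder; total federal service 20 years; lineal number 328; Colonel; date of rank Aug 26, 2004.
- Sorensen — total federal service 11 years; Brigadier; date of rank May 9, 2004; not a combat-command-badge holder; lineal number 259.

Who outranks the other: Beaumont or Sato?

Sato

By date of rank (earlier first): Sorensen (May 9, 2004); then Harlow (Aug 26, 2004); then Mendoza (Jan 20, 2005); then Sato and Eriksen (both Dec 17, 2005); then Drummond and Beaumont (both Jul 7, 2009).
Sato and Eriksen are each Lieutenant General, so the next rule applies.
Among Sato and Eriksen, by total federal service (lower first): Sato (6 years) before Eriksen (12 years).
Drummond and Beaumont are each Colonel, so the next rule applies.
Among Drummond and Beaumont, by total federal service (lower first): Drummond (14 years) before Beaumont (22 years).
So Sato takes precedence.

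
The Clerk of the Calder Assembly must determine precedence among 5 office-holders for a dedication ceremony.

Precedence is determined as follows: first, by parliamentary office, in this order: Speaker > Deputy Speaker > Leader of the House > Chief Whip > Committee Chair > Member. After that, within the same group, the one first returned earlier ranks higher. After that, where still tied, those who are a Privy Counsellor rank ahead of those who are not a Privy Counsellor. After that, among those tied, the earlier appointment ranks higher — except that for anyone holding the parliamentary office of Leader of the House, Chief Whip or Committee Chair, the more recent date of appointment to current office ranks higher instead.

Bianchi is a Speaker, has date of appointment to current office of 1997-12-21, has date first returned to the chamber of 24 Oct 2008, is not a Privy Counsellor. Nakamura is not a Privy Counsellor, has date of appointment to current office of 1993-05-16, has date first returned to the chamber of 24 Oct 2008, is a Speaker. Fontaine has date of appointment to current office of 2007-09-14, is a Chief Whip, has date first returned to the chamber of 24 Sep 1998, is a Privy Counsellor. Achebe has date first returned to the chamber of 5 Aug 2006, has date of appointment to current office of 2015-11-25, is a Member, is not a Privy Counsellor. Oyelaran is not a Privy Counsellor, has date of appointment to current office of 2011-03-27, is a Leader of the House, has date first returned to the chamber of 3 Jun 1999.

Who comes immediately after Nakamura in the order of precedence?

By parliamentary office: Nakamura and Bianchi (Speaker); then Oyelaran (Leader of the House); then Fontaine (Chief Whip); then Achebe (Member).
Nakamura and Bianchi both have date first returned to the chamber 24 Oct 2008, so the next rule applies.
Nakamura and Bianchi are each not a Privy Counsellor, so the next rule applies.
Among Nakamura and Bianchi, by date of appointment to current office (earlier first): Nakamura (1993-05-16) before Bianchi (1997-12-21).
Order: Nakamura, Bianchi, Oyelaran, Fontaine, Achebe.

Bianchi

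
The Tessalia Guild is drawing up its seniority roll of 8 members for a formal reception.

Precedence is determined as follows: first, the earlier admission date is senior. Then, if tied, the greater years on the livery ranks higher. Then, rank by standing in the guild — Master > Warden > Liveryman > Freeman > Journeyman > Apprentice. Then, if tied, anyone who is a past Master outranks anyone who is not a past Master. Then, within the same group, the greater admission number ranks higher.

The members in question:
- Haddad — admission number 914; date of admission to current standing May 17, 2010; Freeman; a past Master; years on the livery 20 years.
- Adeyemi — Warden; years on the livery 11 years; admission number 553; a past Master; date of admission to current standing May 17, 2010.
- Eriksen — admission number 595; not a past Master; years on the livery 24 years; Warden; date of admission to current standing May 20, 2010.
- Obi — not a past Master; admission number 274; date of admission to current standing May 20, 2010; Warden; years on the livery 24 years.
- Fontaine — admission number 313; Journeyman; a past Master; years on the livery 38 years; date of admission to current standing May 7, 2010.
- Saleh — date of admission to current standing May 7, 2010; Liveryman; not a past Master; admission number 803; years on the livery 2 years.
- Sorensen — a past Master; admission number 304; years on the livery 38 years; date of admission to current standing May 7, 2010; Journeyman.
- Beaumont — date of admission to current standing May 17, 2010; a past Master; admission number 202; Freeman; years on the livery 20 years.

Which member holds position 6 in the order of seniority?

Adeyemi

By date of admission to current standing (earlier first): Fontaine, Sorensen and Saleh (each May 7, 2010); then Haddad, Beaumont and Adeyemi (each May 17, 2010); then Eriksen and Obi (both May 20, 2010).
Among Fontaine, Sorensen and Saleh, by years on the livery (higher first): Fontaine and Sorensen (38 years) before Saleh (2 years).
Fontaine and Sorensen are each Journeyman, so the next rule applies.
Fontaine and Sorensen are each a past Master, so the next rule applies.
Among Fontaine and Sorensen, by admission number (higher first): Fontaine (313) before Sorensen (304).
Among Haddad, Beaumont and Adeyemi, by years on the livery (higher first): Haddad and Beaumont (20 years) before Adeyemi (11 years).
Haddad and Beaumont are each Freeman, so the next rule applies.
Haddad and Beaumont are each a past Master, so the next rule applies.
Among Haddad and Beaumont, by admission number (higher first): Haddad (914) before Beaumont (202).
Eriksen and Obi both have years on the livery 24 years, so the next rule applies.
Eriksen and Obi are each Warden, so the next rule applies.
Eriksen and Obi are each not a past Master, so the next rule applies.
Among Eriksen and Obi, by admission number (higher first): Eriksen (595) before Obi (274).
Order: Fontaine, Sorensen, Saleh, Haddad, Beaumont, Adeyemi, Eriksen, Obi.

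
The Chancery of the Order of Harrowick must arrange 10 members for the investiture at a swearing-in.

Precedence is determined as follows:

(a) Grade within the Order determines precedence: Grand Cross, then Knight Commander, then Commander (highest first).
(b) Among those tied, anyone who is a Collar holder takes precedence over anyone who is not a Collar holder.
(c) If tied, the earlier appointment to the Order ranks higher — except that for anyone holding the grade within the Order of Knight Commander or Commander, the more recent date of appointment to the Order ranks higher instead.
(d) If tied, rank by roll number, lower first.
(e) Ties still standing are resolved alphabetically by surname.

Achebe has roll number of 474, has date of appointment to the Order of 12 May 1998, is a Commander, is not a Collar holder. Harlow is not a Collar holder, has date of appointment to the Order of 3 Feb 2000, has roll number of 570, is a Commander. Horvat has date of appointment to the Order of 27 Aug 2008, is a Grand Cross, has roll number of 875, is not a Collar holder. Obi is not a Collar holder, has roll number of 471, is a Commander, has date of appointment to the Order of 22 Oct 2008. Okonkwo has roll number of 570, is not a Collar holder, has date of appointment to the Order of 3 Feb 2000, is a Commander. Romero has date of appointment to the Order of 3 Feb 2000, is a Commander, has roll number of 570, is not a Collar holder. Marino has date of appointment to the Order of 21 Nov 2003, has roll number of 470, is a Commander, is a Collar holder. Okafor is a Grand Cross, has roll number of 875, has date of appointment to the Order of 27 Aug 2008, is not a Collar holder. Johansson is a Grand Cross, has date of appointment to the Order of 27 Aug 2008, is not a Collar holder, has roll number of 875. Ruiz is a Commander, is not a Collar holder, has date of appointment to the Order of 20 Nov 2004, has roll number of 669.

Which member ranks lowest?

Achebe

By grade within the Order: Horvat, Johansson and Okafor (Grand Cross); then Marino, Obi, Ruiz, Harlow, Okonkwo, Romero and Achebe (Commander).
Horvat, Johansson and Okafor are each not a Collar holder, so the next rule applies.
Horvat, Johansson and Okafor all have date of appointment to the Order 27 Aug 2008, so the next rule applies.
Horvat, Johansson and Okafor all have roll number 875, so the next rule applies.
Among Horvat, Johansson and Okafor, alphabetically by surname: Horvat before Johansson before Okafor.
Among Marino, Obi, Ruiz, Harlow, Okonkwo, Romero and Achebe, a Collar holder before not a Collar holder: Marino (a Collar holder) before Obi, Ruiz, Harlow, Okonkwo, Romero and Achebe (not a Collar holder).
Among Obi, Ruiz, Harlow, Okonkwo, Romero and Achebe, by date of appointment to the Order (later first) (reversed rule for this group): Obi (22 Oct 2008) before Ruiz (20 Nov 2004) before Harlow, Okonkwo and Romero (3 Feb 2000) before Achebe (12 May 1998).
Harlow, Okonkwo and Romero all have roll number 570, so the next rule applies.
Among Harlow, Okonkwo and Romero, alphabetically by surname: Harlow before Okonkwo before Romero.
Order: Horvat, Johansson, Okafor, Marino, Obi, Ruiz, Harlow, Okonkwo, Romero, Achebe.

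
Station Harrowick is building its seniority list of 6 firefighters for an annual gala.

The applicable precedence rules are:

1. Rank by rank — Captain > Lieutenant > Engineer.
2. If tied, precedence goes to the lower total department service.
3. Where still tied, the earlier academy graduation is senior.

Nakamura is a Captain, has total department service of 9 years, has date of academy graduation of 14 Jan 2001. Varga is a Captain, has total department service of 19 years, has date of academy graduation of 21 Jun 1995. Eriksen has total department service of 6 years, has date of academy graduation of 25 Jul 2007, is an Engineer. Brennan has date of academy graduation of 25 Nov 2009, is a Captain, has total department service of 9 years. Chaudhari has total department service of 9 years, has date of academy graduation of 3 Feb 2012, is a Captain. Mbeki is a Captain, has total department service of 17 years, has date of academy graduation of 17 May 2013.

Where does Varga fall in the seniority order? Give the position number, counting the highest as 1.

By rank: Nakamura, Brennan, Chaudhari, Mbeki and Varga (Captain); then Eriksen (Engineer).
Among Nakamura, Brennan, Chaudhari, Mbeki and Varga, by total department service (lower first): Nakamura, Brennan and Chaudhari (9 years) before Mbeki (17 years) before Varga (19 years).
Among Nakamura, Brennan and Chaudhari, by date of academy graduation (earlier first): Nakamura (14 Jan 2001) before Brennan (25 Nov 2009) before Chaudhari (3 Feb 2012).
Order: Nakamura, Brennan, Chaudhari, Mbeki, Varga, Eriksen. So position 5.

5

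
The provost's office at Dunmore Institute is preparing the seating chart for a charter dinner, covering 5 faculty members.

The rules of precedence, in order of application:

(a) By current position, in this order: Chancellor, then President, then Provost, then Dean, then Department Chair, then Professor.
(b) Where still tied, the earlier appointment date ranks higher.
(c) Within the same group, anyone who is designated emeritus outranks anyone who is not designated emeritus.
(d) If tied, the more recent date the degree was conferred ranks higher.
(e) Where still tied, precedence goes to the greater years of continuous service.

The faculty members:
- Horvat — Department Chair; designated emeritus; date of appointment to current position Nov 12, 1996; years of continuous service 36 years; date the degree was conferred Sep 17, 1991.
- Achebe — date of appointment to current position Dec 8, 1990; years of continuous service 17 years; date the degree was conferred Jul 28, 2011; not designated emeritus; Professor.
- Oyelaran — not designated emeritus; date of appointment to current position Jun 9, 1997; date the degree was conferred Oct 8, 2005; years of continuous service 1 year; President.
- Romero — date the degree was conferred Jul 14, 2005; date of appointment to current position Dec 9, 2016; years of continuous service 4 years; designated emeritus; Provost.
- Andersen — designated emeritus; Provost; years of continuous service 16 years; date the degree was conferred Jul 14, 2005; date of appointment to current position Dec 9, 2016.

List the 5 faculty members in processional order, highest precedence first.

By current position: Oyelaran (President); then Andersen and Romero (Provost); then Horvat (Department Chair); then Achebe (Professor).
Andersen and Romero both have date of appointment to current position Dec 9, 2016, so the next rule applies.
Andersen and Romero are each designated emeritus, so the next rule applies.
Andersen and Romero both have date the degree was conferred Jul 14, 2005, so the next rule applies.
Among Andersen and Romero, by years of continuous service (higher first): Andersen (16 years) before Romero (4 years).
Full order: Oyelaran, Andersen, Romero, Horvat, Achebe.

Oyelaran, Andersen, Romero, Horvat, Achebe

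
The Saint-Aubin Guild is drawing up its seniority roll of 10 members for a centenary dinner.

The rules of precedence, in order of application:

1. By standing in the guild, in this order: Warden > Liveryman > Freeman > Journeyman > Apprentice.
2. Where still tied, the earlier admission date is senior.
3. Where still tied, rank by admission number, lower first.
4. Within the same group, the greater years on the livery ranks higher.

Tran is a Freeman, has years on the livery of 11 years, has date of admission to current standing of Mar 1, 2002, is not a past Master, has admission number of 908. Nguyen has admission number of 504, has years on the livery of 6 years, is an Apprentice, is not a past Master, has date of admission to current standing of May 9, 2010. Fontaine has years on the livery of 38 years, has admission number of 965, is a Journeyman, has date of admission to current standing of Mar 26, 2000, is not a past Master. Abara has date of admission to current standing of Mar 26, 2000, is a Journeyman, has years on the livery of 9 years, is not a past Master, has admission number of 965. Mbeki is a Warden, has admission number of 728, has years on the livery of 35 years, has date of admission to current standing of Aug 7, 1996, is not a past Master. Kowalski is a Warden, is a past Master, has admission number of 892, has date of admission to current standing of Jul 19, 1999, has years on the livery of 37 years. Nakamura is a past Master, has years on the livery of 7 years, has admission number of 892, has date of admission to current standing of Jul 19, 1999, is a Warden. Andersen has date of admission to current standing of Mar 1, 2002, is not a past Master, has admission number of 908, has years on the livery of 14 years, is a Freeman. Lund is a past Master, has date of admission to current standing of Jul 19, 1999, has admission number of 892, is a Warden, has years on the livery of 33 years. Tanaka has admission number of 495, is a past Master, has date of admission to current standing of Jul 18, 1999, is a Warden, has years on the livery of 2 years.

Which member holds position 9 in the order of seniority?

Abara

By standing in the guild: Mbeki, Tanaka, Kowalski, Lund and Nakamura (Warden); then Andersen and Tran (Freeman); then Fontaine and Abara (Journeyman); then Nguyen (Apprentice).
Among Mbeki, Tanaka, Kowalski, Lund and Nakamura, by date of admission to current standing (earlier first): Mbeki (Aug 7, 1996) before Tanaka (Jul 18, 1999) before Kowalski, Lund and Nakamura (Jul 19, 1999).
Kowalski, Lund and Nakamura all have admission number 892, so the next rule applies.
Among Kowalski, Lund and Nakamura, by years on the livery (higher first): Kowalski (37 years) before Lund (33 years) before Nakamura (7 years).
Andersen and Tran both have date of admission to current standing Mar 1, 2002, so the next rule applies.
Andersen and Tran both have admission number 908, so the next rule applies.
Among Andersen and Tran, by years on the livery (higher first): Andersen (14 years) before Tran (11 years).
Fontaine and Abara both have date of admission to current standing Mar 26, 2000, so the next rule applies.
Fontaine and Abara both have admission number 965, so the next rule applies.
Among Fontaine and Abara, by years on the livery (higher first): Fontaine (38 years) before Abara (9 years).
Order: Mbeki, Tanaka, Kowalski, Lund, Nakamura, Andersen, Tran, Fontaine, Abara, Nguyen.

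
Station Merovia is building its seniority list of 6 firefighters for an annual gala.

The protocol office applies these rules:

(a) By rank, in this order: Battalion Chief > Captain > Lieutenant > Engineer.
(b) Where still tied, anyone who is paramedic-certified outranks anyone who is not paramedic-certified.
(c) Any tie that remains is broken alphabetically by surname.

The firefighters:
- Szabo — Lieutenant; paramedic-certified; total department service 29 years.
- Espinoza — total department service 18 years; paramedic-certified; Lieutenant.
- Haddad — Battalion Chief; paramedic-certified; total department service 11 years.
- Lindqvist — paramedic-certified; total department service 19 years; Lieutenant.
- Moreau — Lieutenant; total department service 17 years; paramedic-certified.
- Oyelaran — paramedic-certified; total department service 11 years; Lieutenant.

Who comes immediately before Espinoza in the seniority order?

Haddad

By rank: Haddad (Battalion Chief); then Espinoza, Lindqvist, Moreau, Oyelaran and Szabo (Lieutenant).
Espinoza, Lindqvist, Moreau, Oyelaran and Szabo are each paramedic-certified, so the next rule applies.
Among Espinoza, Lindqvist, Moreau, Oyelaran and Szabo, alphabetically by surname: Espinoza before Lindqvist before Moreau before Oyelaran before Szabo.
Order: Haddad, Espinoza, Lindqvist, Moreau, Oyelaran, Szabo.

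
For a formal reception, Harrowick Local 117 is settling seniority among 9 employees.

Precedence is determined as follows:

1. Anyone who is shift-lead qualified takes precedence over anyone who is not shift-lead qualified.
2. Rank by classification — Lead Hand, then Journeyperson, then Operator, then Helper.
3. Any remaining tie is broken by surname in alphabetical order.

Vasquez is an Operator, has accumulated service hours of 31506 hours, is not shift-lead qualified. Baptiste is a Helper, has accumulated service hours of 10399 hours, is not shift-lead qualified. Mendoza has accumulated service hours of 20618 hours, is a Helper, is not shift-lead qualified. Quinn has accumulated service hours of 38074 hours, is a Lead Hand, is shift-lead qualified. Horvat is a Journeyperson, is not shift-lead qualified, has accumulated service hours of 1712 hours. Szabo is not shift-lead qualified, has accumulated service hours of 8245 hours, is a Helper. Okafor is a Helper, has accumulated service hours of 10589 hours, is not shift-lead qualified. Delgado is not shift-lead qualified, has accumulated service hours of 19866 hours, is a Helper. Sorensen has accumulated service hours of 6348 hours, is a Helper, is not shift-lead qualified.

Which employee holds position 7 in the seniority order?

By the first rule: Quinn (shift-lead qualified); then Horvat, Vasquez, Baptiste, Delgado, Mendoza, Okafor, Sorensen and Szabo (each not shift-lead qualified).
Among Horvat, Vasquez, Baptiste, Delgado, Mendoza, Okafor, Sorensen and Szabo, by classification: Horvat (Journeyperson) before Vasquez (Operator) before Baptiste, Delgado, Mendoza, Okafor, Sorensen and Szabo (Helper).
Among Baptiste, Delgado, Mendoza, Okafor, Sorensen and Szabo, alphabetically by surname: Baptiste before Delgado before Mendoza before Okafor before Sorensen before Szabo.
Order: Quinn, Horvat, Vasquez, Baptiste, Delgado, Mendoza, Okafor, Sorensen, Szabo.

Okafor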